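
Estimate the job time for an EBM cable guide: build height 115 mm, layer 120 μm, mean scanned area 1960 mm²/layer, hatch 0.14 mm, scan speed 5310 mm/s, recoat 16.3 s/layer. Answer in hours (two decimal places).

5.04 hours

Layers = ⌈115/0.12⌉ = 959.
Per-layer scan distance = 1960 / 0.14 = 14000 mm.
Scan time per layer = 14000 / 5310 = 2.6365 s.
Layer cycle = 2.6365 + 16.3, so 18.9365 s.
959 layers × 18.9365 s/layer = 18160.1035 s, i.e. 5.04 hours.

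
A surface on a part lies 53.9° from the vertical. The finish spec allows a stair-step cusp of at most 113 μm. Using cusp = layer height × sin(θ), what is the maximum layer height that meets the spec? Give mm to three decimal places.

0.140 mm

Layer height = cusp / sin(53.9°) = 0.113 / 0.8080 = 0.140 mm.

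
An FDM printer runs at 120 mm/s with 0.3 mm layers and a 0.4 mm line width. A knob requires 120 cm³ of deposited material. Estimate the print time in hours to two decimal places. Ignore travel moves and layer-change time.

Line area: 0.3 × 0.4 → 0.12 mm².
Path length: 120000 mm³ / 0.12 mm² → 1000000 mm.
Extrusion time: 1000000 / 120 → 8333.3 s.
Converting: 8333.3 s = 2.31 hours.

2.31 hours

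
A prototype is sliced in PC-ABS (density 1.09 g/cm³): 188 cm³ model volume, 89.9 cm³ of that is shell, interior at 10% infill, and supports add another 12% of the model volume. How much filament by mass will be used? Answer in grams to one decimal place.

133.3 g

Infill region = 188 − 89.9 = 98.1 cm³.
Infill volume = 0.10 × 98.1, so 9.81 cm³.
Support: 0.12 × 188 → 22.56 cm³.
Total extruded: 89.9 + 9.81 + 22.56 → 122.27 cm³.
Mass = 122.27 × 1.09 = 133.2743 g.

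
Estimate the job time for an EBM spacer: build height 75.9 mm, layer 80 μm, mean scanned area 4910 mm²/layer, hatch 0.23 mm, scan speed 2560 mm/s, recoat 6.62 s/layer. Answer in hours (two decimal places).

Layer count = ceil(75.9 / 0.08) = 949.
Scan path per layer = 4910 / 0.23 = 21347.8 mm.
Beam time per layer = 21347.8 / 2560 = 8.339 s.
Time per layer = 8.339 + 6.62, so 14.959 s.
Total: 949 × 14.959 s = 14196.091 s → 3.94 hours.

3.94 hours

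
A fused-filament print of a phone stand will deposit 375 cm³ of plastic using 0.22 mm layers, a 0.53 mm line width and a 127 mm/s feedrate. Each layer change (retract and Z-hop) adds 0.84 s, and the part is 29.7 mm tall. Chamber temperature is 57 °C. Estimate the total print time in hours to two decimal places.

7.07 hours

Bead cross-section = 0.22 × 0.53 = 0.1166 mm².
Toolpath length = 375 cm³ / 0.1166 mm² = 375000 / 0.1166 = 3216123.5 mm.
Time extruding = 3216123.5 / 127, so 25323.8 s.
Layer count = ceil(29.7 / 0.22) = 135.
Z-hop total = 135 × 0.84 = 113.4 s.
Altogether 25323.8 + 113.4 = 25437.2 s, i.e. 7.07 hours.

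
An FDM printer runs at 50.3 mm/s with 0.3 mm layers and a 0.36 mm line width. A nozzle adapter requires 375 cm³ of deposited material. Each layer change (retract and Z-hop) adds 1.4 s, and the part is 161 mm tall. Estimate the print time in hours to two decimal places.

Extrusion cross-section: 0.3 × 0.36 → 0.108 mm².
Path length: 375000 mm³ / 0.108 mm² → 3472222.2 mm.
Print-move time = 3472222.2 / 50.3, so 69030.3 s.
Layer count = ceil(161 / 0.3) = 537.
Z-hop total = 537 × 1.4, so 751.8 s.
Altogether 69030.3 + 751.8 = 69782.1 s, i.e. 19.38 hours.

19.38 hours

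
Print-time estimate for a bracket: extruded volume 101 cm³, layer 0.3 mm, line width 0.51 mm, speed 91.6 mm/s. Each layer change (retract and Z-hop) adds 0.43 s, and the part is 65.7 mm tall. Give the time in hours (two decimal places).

2.03 hours

Bead cross-section = 0.3 × 0.51, so 0.153 mm².
Toolpath length = 101 cm³ / 0.153 mm² = 101000 / 0.153 = 660130.7 mm.
Extrusion time: 660130.7 / 91.6 → 7206.7 s.
Number of layers: 65.7 / 0.3 → 219 (rounded up).
Layer-change overhead = 219 × 0.43, so 94.17 s.
Total = 7206.7 + 94.17 = 7300.87 s = 2.03 hours.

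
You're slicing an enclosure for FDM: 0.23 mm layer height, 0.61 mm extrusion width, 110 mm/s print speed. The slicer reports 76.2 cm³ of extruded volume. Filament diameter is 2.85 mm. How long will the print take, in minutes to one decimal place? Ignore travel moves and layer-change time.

82.3 minutes

Bead cross-section: 0.23 × 0.61 → 0.1403 mm².
Total extruded path = 76200/0.1403 = 543121.9 mm.
Extrusion time = 543121.9 / 110 = 4937.5 s.
4937.5 s = 82.3 minutes.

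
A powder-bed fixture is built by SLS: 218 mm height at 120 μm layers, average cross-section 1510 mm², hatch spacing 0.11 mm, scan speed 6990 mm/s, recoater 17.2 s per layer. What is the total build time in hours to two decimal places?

Layers = ⌈218/0.12⌉ = 1817.
Scan path per layer = 1510 / 0.11, so 13727.3 mm.
Per-layer scan time = 13727.3 / 6990, so 1.9638 s.
Per-layer time: 1.9638 + 17.2 → 19.1638 s.
1817 layers × 19.1638 s/layer = 34820.6246 s, i.e. 9.67 hours.

9.67 hours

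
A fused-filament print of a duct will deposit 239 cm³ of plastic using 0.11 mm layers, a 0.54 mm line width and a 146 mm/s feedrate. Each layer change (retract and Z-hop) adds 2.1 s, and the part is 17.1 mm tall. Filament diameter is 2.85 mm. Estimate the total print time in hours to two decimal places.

7.75 hours

Line area = 0.11 × 0.54, so 0.0594 mm².
Toolpath length = 239 cm³ / 0.0594 mm² = 239000 / 0.0594 = 4023569 mm.
Extrusion time: 4023569 / 146 → 27558.7 s.
Number of layers: 17.1 / 0.11 → 156 (rounded up).
Layer-change overhead = 156 × 2.1, so 327.6 s.
Altogether 27558.7 + 327.6 = 27886.3 s, i.e. 7.75 hours.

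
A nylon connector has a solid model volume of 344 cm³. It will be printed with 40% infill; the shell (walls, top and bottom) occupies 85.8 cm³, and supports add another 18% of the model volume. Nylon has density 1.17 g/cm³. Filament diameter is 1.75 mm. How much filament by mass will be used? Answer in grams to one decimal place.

293.7 g

Interior volume: 344 − 85.8 → 258.2 cm³.
Infill volume: 0.40 × 258.2 → 103.28 cm³.
Support = 0.18 × 344, so 61.92 cm³.
Deposited volume = 85.8 + 103.28 + 61.92 = 251 cm³.
Mass: 251 × 1.17 → 293.67 g.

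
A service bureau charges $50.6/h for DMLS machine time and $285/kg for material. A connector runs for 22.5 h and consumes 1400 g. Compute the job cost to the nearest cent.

$1537.50

Machine cost: 50.6 × 22.5 → $1138.50.
Material charge = 285 × 1400/1000 = $399.00.
Job cost: 1138.50 + 399.00 = $1537.50.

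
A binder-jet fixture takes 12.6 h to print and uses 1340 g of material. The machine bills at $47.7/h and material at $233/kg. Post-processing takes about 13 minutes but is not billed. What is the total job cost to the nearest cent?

$913.24

Time charge: 47.7 × 12.6 → $601.02.
Material cost = 233 × 1340/1000, so $312.22.
Job cost: 601.02 + 312.22 = $913.24.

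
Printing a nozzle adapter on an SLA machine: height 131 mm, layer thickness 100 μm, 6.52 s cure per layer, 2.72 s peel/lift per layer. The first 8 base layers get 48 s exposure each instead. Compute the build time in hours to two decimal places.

3.45 hours

Layer count = ceil(131 / 0.1) = 1310.
Burn-in layers = 8 × (48 + 2.72) = 405.76 s.
Normal layers: 1302 × (6.52 + 2.72) → 12030.48 s.
Sum: 405.76 + 12030.48 = 12436.24 s → 3.45 hours.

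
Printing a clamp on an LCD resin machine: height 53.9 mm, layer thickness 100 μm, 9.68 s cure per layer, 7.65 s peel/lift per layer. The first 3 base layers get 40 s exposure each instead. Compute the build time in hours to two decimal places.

Number of layers: 53.9 / 0.1 → 539 (rounded up).
Base layers: 3 × (40 + 7.65) → 142.95 s.
Remaining layers = 536 × (9.68 + 7.65), so 9288.88 s.
Total = 142.95 + 9288.88 = 9431.83 s = 2.62 hours.

2.62 hours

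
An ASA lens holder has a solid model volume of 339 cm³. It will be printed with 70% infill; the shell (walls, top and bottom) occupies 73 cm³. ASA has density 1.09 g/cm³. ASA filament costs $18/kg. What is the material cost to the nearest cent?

$5.09

Interior volume: 339 − 73 → 266 cm³.
Infill volume = 0.70 × 266, so 186.2 cm³.
Total extruded = 73 + 186.2, so 259.2 cm³.
Mass = 259.2 × 1.09 = 282.528 g.
At $18/kg: 282.528/1000 × 18 = $5.09.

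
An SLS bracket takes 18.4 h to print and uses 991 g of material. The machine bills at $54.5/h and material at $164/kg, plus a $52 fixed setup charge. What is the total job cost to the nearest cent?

Machine cost = 54.5 × 18.4, so $1002.80.
Feedstock cost: 164 × 991/1000 → $162.524.
Total = 1002.80 + 162.524 + 52 = 1217.324 ≈ $1217.32.

$1217.32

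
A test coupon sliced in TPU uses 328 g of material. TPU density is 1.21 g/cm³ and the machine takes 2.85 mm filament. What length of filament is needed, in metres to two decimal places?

Volume = 328 g / 1.21 g·cm⁻³ = 271.0744 cm³ = 271074.4 mm³.
A = π r² = π × 1.425² = 6.3794 mm².
Length = 271074.4 / 6.3794 = 42492.15 mm = 42.49 m.

42.49 m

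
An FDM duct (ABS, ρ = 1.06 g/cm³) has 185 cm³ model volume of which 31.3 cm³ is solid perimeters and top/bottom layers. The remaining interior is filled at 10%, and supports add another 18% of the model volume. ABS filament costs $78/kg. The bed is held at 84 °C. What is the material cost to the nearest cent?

$6.61

Volume inside the shell: 185 − 31.3 → 153.7 cm³.
Infill deposited = 0.10 × 153.7, so 15.37 cm³.
Support: 0.18 × 185 → 33.3 cm³.
Total extruded: 31.3 + 15.37 + 33.3 → 79.97 cm³.
Mass = 79.97 × 1.06 = 84.7682 g.
Cost = 84.7682 g / 1000 × $78/kg = $6.61.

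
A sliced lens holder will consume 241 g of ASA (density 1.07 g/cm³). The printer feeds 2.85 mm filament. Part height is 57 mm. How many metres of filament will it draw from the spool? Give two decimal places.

Volume = 241 g / 1.07 g·cm⁻³ = 225.2336 cm³ = 225233.6 mm³.
Filament cross-section = π × (2.85/2)² = 6.3794 mm².
Length = 225233.6 / 6.3794 = 35306.39 mm = 35.31 m.

35.31 m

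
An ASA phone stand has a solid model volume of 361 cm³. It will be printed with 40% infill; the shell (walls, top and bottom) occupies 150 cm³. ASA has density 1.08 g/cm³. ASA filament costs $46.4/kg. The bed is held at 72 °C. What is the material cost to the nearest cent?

$11.75

Infill region = 361 − 150, so 211 cm³.
Infill volume = 0.40 × 211, so 84.4 cm³.
Deposited volume = 150 + 84.4, so 234.4 cm³.
Mass: 234.4 × 1.08 → 253.152 g.
Cost = 253.152 g / 1000 × $46.4/kg = $11.75.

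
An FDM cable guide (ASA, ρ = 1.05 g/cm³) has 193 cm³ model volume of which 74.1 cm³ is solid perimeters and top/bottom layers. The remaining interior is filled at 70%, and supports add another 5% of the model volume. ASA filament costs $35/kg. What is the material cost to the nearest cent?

Infill region = 193 − 74.1, so 118.9 cm³.
Infill volume: 0.70 × 118.9 → 83.23 cm³.
Support: 0.05 × 193 → 9.65 cm³.
Total extruded = 74.1 + 83.23 + 9.65, so 166.98 cm³.
Mass = 166.98 × 1.05 = 175.329 g.
At $35/kg: 175.329/1000 × 35 = $6.14.

$6.14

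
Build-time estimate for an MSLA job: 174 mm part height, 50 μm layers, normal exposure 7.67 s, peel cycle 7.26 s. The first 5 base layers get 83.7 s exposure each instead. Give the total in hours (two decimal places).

Number of layers: 174 / 0.05 → 3480 (rounded up).
Bottom layers = 5 × (83.7 + 7.26) = 454.8 s.
Regular layers = 3475 × (7.67 + 7.26), so 51881.75 s.
Sum: 454.8 + 51881.75 = 52336.55 s → 14.54 hours.

14.54 hours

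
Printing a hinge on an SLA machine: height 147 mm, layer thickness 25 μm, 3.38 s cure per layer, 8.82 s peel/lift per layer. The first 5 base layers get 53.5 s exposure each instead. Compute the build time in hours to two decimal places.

20.00 hours

Layer count = ceil(147 / 0.025) = 5880.
Bottom layers: 5 × (53.5 + 8.82) → 311.6 s.
Remaining layers = 5875 × (3.38 + 8.82) = 71675 s.
Sum: 311.6 + 71675 = 71986.6 s → 20.00 hours.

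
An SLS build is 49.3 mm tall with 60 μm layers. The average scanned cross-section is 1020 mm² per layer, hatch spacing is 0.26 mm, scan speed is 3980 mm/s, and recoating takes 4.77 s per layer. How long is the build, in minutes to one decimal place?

78.9 minutes

Layers = ⌈49.3/0.06⌉ = 822.
Scan path per layer = 1020 / 0.26, so 3923.1 mm.
Scan time per layer: 3923.1 / 3980 → 0.9857 s.
Layer cycle = 0.9857 + 4.77 = 5.7557 s.
Total: 822 × 5.7557 s = 4731.1854 s → 78.9 minutes.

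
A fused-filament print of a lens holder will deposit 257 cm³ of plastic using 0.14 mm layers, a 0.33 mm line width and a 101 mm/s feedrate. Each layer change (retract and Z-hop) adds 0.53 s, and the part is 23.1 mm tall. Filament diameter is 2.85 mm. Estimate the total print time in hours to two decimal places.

Extrusion cross-section = 0.14 × 0.33 = 0.0462 mm².
Toolpath length = 257 cm³ / 0.0462 mm² = 257000 / 0.0462 = 5562770.6 mm.
Time extruding: 5562770.6 / 101 → 55076.9 s.
Number of layers: 23.1 / 0.14 → 165 (rounded up).
Z-hop total = 165 × 0.53, so 87.45 s.
Altogether 55076.9 + 87.45 = 55164.35 s, i.e. 15.32 hours.

15.32 hours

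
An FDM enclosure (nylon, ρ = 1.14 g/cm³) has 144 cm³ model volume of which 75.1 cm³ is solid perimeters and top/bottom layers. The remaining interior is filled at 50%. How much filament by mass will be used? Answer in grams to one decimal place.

Volume inside the shell = 144 − 75.1, so 68.9 cm³.
Infill deposited = 0.50 × 68.9 = 34.45 cm³.
Total extruded = 75.1 + 34.45, so 109.55 cm³.
Mass: 109.55 × 1.14 → 124.887 g.

124.9 g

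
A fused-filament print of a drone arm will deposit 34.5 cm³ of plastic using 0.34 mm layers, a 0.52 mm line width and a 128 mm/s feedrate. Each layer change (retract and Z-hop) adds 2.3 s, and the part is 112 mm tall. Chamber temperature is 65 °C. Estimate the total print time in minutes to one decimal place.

Line area = 0.34 × 0.52 = 0.1768 mm².
Toolpath length = 34.5 cm³ / 0.1768 mm² = 34500 / 0.1768 = 195135.7 mm.
Time extruding = 195135.7 / 128 = 1524.5 s.
Layers = ⌈112/0.34⌉ = 330.
Z-hop total = 330 × 2.3, so 759 s.
Altogether 1524.5 + 759 = 2283.5 s, i.e. 38.1 minutes.

38.1 minutes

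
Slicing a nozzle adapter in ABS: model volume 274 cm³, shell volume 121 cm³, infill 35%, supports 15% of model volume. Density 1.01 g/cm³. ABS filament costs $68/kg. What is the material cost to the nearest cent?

Interior volume = 274 − 121 = 153 cm³.
Infill deposited: 0.35 × 153 → 53.55 cm³.
Support = 0.15 × 274 = 41.1 cm³.
Total printed volume = 121 + 53.55 + 41.1 = 215.65 cm³.
Mass = 215.65 × 1.01, so 217.8065 g.
At $68/kg: 217.8065/1000 × 68 = $14.81.

$14.81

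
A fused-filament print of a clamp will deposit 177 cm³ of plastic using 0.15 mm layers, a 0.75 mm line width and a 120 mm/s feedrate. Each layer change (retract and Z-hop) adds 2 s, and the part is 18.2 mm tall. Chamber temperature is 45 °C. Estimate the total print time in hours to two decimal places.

Line area = 0.15 × 0.75 = 0.1125 mm².
Toolpath length = 177 cm³ / 0.1125 mm² = 177000 / 0.1125 = 1573333.3 mm.
Extrusion time = 1573333.3 / 120 = 13111.1 s.
Layers = ⌈18.2/0.15⌉ = 122.
Layer-change overhead = 122 × 2, so 244 s.
Altogether 13111.1 + 244 = 13355.1 s, i.e. 3.71 hours.

3.71 hours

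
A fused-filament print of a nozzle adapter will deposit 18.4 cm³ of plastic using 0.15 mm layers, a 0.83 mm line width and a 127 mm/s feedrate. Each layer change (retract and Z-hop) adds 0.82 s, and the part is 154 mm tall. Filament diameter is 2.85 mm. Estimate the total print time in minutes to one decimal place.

Line area: 0.15 × 0.83 → 0.1245 mm².
Path length: 18400 mm³ / 0.1245 mm² → 147791.2 mm.
Extrusion time = 147791.2 / 127 = 1163.7 s.
Layer count = ceil(154 / 0.15) = 1027.
Layer-change overhead = 1027 × 0.82, so 842.14 s.
Total = 1163.7 + 842.14 = 2005.84 s = 33.4 minutes.

33.4 minutes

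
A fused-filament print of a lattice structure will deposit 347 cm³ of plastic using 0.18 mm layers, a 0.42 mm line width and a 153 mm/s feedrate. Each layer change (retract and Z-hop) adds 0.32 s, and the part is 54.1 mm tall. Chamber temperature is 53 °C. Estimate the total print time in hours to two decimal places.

8.36 hours

Line area: 0.18 × 0.42 → 0.0756 mm².
Total extruded path = 347000/0.0756 = 4589947.1 mm.
Time extruding = 4589947.1 / 153, so 29999.7 s.
Layer count = ceil(54.1 / 0.18) = 301.
Z-hop total = 301 × 0.32 = 96.32 s.
Total = 29999.7 + 96.32 = 30096.02 s = 8.36 hours.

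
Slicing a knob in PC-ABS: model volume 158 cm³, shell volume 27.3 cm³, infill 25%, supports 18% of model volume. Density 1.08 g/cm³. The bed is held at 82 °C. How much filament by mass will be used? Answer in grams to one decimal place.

95.5 g

Infill region = 158 − 27.3 = 130.7 cm³.
Infill volume = 0.25 × 130.7 = 32.675 cm³.
Support = 0.18 × 158, so 28.44 cm³.
Total printed volume = 27.3 + 32.675 + 28.44, so 88.415 cm³.
Mass = 88.415 × 1.08 = 95.4882 g.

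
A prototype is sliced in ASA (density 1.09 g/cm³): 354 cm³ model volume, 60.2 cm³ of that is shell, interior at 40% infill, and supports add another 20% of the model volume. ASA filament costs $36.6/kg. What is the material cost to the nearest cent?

Interior volume: 354 − 60.2 → 293.8 cm³.
Infill deposited: 0.40 × 293.8 → 117.52 cm³.
Support = 0.20 × 354, so 70.8 cm³.
Deposited volume = 60.2 + 117.52 + 70.8, so 248.52 cm³.
Mass = 248.52 × 1.09, so 270.8868 g.
At $36.6/kg: 270.8868/1000 × 36.6 = $9.91.

$9.91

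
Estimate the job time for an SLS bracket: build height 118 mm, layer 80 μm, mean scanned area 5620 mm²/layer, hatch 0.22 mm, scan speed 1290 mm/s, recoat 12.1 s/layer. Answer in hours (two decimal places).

Number of layers: 118 / 0.08 → 1475 (rounded up).
Per-layer scan distance: 5620 / 0.22 → 25545.5 mm.
Laser time per layer: 25545.5 / 1290 → 19.8027 s.
Layer cycle: 19.8027 + 12.1 → 31.9027 s.
Build time = 1475 × 31.9027 = 47056.4825 s = 13.07 hours.

13.07 hours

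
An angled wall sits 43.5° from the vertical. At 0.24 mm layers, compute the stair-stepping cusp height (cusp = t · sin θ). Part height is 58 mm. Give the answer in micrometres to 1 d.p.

165.2 μm

h_c = t·sin θ = 0.24 × 0.6884 = 0.165216 mm (165.2 μm).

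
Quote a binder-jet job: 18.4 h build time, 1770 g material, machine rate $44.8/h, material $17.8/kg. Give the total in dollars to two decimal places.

Machine cost = 44.8 × 18.4, so $824.32.
Feedstock cost = 17.8 × 1770/1000 = $31.506.
Total = 824.32 + 31.506 = 855.826 ≈ $855.83.

$855.83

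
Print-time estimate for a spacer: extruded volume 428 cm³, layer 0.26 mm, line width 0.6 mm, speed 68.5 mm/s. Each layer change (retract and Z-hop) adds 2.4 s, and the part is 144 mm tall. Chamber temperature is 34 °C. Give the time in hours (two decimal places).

Line area: 0.26 × 0.6 → 0.156 mm².
Toolpath length = 428 cm³ / 0.156 mm² = 428000 / 0.156 = 2743589.7 mm.
Time extruding = 2743589.7 / 68.5, so 40052.4 s.
Number of layers: 144 / 0.26 → 554 (rounded up).
Z-hop total = 554 × 2.4 = 1329.6 s.
Altogether 40052.4 + 1329.6 = 41382 s, i.e. 11.50 hours.

11.50 hours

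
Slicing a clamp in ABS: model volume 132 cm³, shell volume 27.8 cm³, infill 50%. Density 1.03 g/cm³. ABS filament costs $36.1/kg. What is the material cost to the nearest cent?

$2.97

Interior volume: 132 − 27.8 → 104.2 cm³.
Deposited infill = 0.50 × 104.2 = 52.1 cm³.
Total extruded = 27.8 + 52.1 = 79.9 cm³.
Mass = 79.9 × 1.03, so 82.297 g.
Cost = 82.297 g / 1000 × $36.1/kg = $2.97.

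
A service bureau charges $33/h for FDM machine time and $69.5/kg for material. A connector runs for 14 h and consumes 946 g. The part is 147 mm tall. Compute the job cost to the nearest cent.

$527.75

Machine-time cost = 33 × 14, so $462.00.
Feedstock cost = 69.5 × 946/1000 = $65.747.
Job cost: 462.00 + 65.747 = 527.747 ≈ $527.75.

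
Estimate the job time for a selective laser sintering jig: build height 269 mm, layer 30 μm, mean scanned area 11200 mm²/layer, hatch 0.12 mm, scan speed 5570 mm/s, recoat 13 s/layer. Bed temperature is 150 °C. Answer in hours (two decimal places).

74.12 hours

Layers = ⌈269/0.03⌉ = 8967.
Per-layer scan distance: 11200 / 0.12 → 93333.3 mm.
Laser time per layer = 93333.3 / 5570, so 16.7564 s.
Per-layer time: 16.7564 + 13 → 29.7564 s.
Build time = 8967 × 29.7564 = 266825.6388 s = 74.12 hours.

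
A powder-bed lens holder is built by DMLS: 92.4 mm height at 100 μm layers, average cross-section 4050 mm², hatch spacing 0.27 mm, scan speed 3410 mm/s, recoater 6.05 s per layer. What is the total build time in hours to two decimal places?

Layers = ⌈92.4/0.1⌉ = 924.
Per-layer scan distance = 4050 / 0.27 = 15000 mm.
Per-layer scan time = 15000 / 3410, so 4.3988 s.
Per-layer time = 4.3988 + 6.05, so 10.4488 s.
Build time = 924 × 10.4488 = 9654.6912 s = 2.68 hours.

2.68 hours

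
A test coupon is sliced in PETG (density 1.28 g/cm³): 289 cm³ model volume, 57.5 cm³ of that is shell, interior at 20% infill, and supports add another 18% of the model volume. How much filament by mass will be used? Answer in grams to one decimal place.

199.4 g

Interior volume: 289 − 57.5 → 231.5 cm³.
Infill volume = 0.20 × 231.5, so 46.3 cm³.
Support = 0.18 × 289 = 52.02 cm³.
Total extruded = 57.5 + 46.3 + 52.02 = 155.82 cm³.
Mass = 155.82 × 1.28, so 199.4496 g.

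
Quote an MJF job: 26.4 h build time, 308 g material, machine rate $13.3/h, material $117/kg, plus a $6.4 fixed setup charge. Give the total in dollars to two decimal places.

$393.56

Time charge = 13.3 × 26.4, so $351.12.
Material cost = 117 × 308/1000 = $36.036.
Adding setup: 351.12 + 36.036 + 6.4 → 393.556 ≈ $393.56.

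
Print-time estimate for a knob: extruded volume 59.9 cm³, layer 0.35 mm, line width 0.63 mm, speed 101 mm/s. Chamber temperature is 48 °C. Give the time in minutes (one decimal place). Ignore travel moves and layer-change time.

Line area = 0.35 × 0.63 = 0.2205 mm².
Total extruded path = 59900/0.2205 = 271655.3 mm.
Time extruding = 271655.3 / 101 = 2689.7 s.
Converting: 2689.7 s = 44.8 minutes.

44.8 minutes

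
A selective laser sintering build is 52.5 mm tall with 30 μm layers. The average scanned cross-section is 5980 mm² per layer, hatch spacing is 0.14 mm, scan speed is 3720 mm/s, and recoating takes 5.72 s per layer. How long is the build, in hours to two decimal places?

8.36 hours

Layers = ⌈52.5/0.03⌉ = 1750.
Scan path per layer = 5980 / 0.14 = 42714.3 mm.
Per-layer scan time = 42714.3 / 3720 = 11.4823 s.
Layer cycle: 11.4823 + 5.72 → 17.2023 s.
1750 layers × 17.2023 s/layer = 30104.025 s, i.e. 8.36 hours.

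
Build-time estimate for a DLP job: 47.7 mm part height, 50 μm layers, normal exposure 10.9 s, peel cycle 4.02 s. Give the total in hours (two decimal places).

3.95 hours

Number of layers: 47.7 / 0.05 → 954 (rounded up).
Per-layer time = 10.9 + 4.02, so 14.92 s.
Build time: 954 × 14.92 s = 14233.68 s, i.e. 3.95 hours.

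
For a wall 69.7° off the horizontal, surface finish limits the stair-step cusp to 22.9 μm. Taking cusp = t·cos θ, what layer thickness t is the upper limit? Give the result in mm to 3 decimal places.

0.066 mm

cos(69.7°) = 0.3469; t_max = 0.0229/0.3469 = 0.066 mm.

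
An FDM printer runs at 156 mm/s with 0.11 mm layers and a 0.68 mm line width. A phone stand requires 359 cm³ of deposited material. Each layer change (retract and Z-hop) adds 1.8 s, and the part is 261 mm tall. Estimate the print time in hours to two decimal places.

Line area = 0.11 × 0.68 = 0.0748 mm².
Path length: 359000 mm³ / 0.0748 mm² → 4799465.2 mm.
Extrusion time = 4799465.2 / 156, so 30765.8 s.
Layers = ⌈261/0.11⌉ = 2373.
Layer-change overhead: 2373 × 1.8 → 4271.4 s.
Total = 30765.8 + 4271.4 = 35037.2 s = 9.73 hours.

9.73 hours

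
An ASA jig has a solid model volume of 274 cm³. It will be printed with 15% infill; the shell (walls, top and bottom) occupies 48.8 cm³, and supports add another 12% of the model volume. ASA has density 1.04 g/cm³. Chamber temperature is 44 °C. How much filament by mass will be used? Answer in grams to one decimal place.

120.1 g

Volume inside the shell = 274 − 48.8 = 225.2 cm³.
Infill volume: 0.15 × 225.2 → 33.78 cm³.
Support: 0.12 × 274 → 32.88 cm³.
Deposited volume = 48.8 + 33.78 + 32.88 = 115.46 cm³.
Mass = 115.46 × 1.04, so 120.0784 g.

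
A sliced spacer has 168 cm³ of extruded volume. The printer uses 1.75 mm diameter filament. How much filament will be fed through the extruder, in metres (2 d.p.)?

69.85 m

A = π r² = π × 0.875² = 2.4053 mm².
Length = 168 cm³ / 2.4053 mm² = 168000 / 2.4053 = 69845.76 mm = 69.85 m.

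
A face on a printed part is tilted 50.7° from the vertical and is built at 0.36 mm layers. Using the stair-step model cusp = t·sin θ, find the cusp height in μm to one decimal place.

Cusp = layer height × sin(50.7°) = 0.36 × 0.7738 = 0.278568 mm = 278.6 μm.

278.6 μm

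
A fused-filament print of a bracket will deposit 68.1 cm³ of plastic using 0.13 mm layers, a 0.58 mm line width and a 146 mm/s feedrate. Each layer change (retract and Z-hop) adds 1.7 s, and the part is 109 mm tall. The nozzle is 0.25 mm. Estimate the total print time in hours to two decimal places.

2.11 hours

Line area = 0.13 × 0.58 = 0.0754 mm².
Total extruded path = 68100/0.0754 = 903183 mm.
Extrusion time = 903183 / 146 = 6186.2 s.
Layer count = ceil(109 / 0.13) = 839.
Layer-change overhead: 839 × 1.7 → 1426.3 s.
Total = 6186.2 + 1426.3 = 7612.5 s = 2.11 hours.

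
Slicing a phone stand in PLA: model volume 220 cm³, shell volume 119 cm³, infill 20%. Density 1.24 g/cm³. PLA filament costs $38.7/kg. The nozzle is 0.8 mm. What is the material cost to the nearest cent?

$6.68

Volume inside the shell = 220 − 119, so 101 cm³.
Infill volume = 0.20 × 101 = 20.2 cm³.
Deposited volume = 119 + 20.2, so 139.2 cm³.
Mass: 139.2 × 1.24 → 172.608 g.
Cost = 172.608 g / 1000 × $38.7/kg = $6.68.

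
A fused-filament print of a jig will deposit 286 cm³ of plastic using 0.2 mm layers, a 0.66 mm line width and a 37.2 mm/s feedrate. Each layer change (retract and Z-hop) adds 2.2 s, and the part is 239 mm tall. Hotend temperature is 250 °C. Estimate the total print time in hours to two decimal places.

16.91 hours

Bead cross-section: 0.2 × 0.66 → 0.132 mm².
Total extruded path = 286000/0.132 = 2166666.7 mm.
Print-move time: 2166666.7 / 37.2 → 58243.7 s.
Layers = ⌈239/0.2⌉ = 1195.
Layer-change overhead = 1195 × 2.2, so 2629 s.
Altogether 58243.7 + 2629 = 60872.7 s, i.e. 16.91 hours.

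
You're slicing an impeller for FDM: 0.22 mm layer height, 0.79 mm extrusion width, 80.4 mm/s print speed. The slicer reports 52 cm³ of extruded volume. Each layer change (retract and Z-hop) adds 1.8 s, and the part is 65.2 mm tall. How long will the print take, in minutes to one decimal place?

70.9 minutes

Line area: 0.22 × 0.79 → 0.1738 mm².
Toolpath length = 52 cm³ / 0.1738 mm² = 52000 / 0.1738 = 299194.5 mm.
Extrusion time = 299194.5 / 80.4 = 3721.3 s.
Layer count = ceil(65.2 / 0.22) = 297.
Z-hop total = 297 × 1.8, so 534.6 s.
Total = 3721.3 + 534.6 = 4255.9 s = 70.9 minutes.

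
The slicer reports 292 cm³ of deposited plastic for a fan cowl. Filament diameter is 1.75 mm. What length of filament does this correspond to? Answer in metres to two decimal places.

Filament cross-section = π × (1.75/2)² = 2.4053 mm².
Length = 292 cm³ / 2.4053 mm² = 292000 / 2.4053 = 121398.58 mm = 121.40 m.

121.40 m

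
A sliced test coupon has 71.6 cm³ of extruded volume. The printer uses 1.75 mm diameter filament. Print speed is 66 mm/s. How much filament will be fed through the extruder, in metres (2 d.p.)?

Cross-section of 1.75 mm filament: π·(1.75/2)² = 2.4053 mm².
L = 71600 mm³ / 2.4053 mm² = 29767.6 mm, i.e. 29.77 m.

29.77 m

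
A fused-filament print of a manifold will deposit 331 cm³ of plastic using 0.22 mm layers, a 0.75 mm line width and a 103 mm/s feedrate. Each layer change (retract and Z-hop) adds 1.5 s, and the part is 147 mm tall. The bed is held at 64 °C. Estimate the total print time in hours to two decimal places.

Line area = 0.22 × 0.75, so 0.165 mm².
Total extruded path = 331000/0.165 = 2006060.6 mm.
Time extruding: 2006060.6 / 103 → 19476.3 s.
Number of layers: 147 / 0.22 → 669 (rounded up).
Layer-change overhead = 669 × 1.5 = 1003.5 s.
Total = 19476.3 + 1003.5 = 20479.8 s = 5.69 hours.

5.69 hours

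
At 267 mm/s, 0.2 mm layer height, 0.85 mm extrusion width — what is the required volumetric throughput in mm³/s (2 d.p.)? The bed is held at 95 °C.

A = 0.2 × 0.85, so 0.17 mm².
Q = v·A = 267 × 0.17 = 45.39 mm³/s.

45.39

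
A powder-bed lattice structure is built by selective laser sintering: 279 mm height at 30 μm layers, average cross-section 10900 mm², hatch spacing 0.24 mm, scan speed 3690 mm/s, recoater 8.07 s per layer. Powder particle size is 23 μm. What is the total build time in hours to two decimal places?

Layers = ⌈279/0.03⌉ = 9300.
Per-layer scan distance: 10900 / 0.24 → 45416.7 mm.
Per-layer scan time = 45416.7 / 3690, so 12.308 s.
Layer cycle: 12.308 + 8.07 → 20.378 s.
Build time = 9300 × 20.378 = 189515.4 s = 52.64 hours.

52.64 hours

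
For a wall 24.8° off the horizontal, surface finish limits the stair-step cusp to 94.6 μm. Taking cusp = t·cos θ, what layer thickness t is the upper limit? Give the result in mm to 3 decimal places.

0.104 mm

Layer height = cusp / cos(24.8°) = 0.0946 / 0.9078 = 0.104 mm.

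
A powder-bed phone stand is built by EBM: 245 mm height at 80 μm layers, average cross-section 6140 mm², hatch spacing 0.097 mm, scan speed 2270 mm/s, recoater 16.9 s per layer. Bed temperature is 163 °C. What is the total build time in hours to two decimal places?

38.10 hours

Layers = ⌈245/0.08⌉ = 3063.
Scan path per layer: 6140 / 0.097 → 63299 mm.
Scan time per layer = 63299 / 2270, so 27.885 s.
Time per layer = 27.885 + 16.9, so 44.785 s.
Total: 3063 × 44.785 s = 137176.455 s → 38.10 hours.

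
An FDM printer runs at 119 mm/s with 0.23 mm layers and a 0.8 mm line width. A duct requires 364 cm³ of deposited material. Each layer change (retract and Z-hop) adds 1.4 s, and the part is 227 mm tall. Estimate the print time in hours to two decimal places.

5.00 hours

Bead cross-section = 0.23 × 0.8 = 0.184 mm².
Path length: 364000 mm³ / 0.184 mm² → 1978260.9 mm.
Time extruding = 1978260.9 / 119, so 16624 s.
Layers = ⌈227/0.23⌉ = 987.
Z-hop total: 987 × 1.4 → 1381.8 s.
Total = 16624 + 1381.8 = 18005.8 s = 5.00 hours.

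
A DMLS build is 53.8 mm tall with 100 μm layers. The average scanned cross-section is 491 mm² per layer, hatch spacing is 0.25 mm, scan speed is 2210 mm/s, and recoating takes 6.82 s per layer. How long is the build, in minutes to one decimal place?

Layers = ⌈53.8/0.1⌉ = 538.
Scan path per layer = 491 / 0.25 = 1964 mm.
Scan time per layer = 1964 / 2210 = 0.8887 s.
Time per layer: 0.8887 + 6.82 → 7.7087 s.
Total: 538 × 7.7087 s = 4147.2806 s → 69.1 minutes.

69.1 minutes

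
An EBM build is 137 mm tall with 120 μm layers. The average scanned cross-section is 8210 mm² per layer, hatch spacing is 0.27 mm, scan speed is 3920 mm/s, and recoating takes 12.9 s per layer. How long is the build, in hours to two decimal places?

Number of layers: 137 / 0.12 → 1142 (rounded up).
Hatch length per layer = 8210 / 0.27, so 30407.4 mm.
Scan time per layer = 30407.4 / 3920 = 7.757 s.
Time per layer = 7.757 + 12.9, so 20.657 s.
Total: 1142 × 20.657 s = 23590.294 s → 6.55 hours.

6.55 hours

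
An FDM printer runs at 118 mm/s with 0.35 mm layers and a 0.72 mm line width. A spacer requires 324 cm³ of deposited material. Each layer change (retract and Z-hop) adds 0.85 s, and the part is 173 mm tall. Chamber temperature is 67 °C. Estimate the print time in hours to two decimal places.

Line area: 0.35 × 0.72 → 0.252 mm².
Path length: 324000 mm³ / 0.252 mm² → 1285714.3 mm.
Extrusion time = 1285714.3 / 118, so 10895.9 s.
Layers = ⌈173/0.35⌉ = 495.
Layer-change overhead = 495 × 0.85 = 420.75 s.
Total = 10895.9 + 420.75 = 11316.65 s = 3.14 hours.

3.14 hours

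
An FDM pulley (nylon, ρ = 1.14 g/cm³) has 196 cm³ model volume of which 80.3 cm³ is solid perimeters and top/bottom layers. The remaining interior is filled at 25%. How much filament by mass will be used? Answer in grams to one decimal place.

Interior volume = 196 − 80.3, so 115.7 cm³.
Infill deposited: 0.25 × 115.7 → 28.925 cm³.
Total printed volume = 80.3 + 28.925 = 109.225 cm³.
Mass = 109.225 × 1.14, so 124.5165 g.

124.5 g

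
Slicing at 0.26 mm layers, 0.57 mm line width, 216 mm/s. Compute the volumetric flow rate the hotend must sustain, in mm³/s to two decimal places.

32.01

Bead cross-section: 0.26 × 0.57 → 0.1482 mm².
Volumetric flow = 216 × 0.1482 = 32.01 mm³/s.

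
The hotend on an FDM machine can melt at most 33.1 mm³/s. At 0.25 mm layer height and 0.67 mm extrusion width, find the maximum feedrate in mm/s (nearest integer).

Bead cross-section: 0.25 × 0.67 → 0.1675 mm².
v_max = Q/A = 33.1/0.1675 = 197.61 mm/s → 198 mm/s.

198 mm/s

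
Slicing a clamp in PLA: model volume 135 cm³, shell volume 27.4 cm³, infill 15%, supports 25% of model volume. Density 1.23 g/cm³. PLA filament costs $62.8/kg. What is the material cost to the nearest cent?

$5.97

Infill region = 135 − 27.4, so 107.6 cm³.
Deposited infill: 0.15 × 107.6 → 16.14 cm³.
Support = 0.25 × 135 = 33.75 cm³.
Total printed volume: 27.4 + 16.14 + 33.75 → 77.29 cm³.
Mass: 77.29 × 1.23 → 95.0667 g.
Cost = 95.0667 g / 1000 × $62.8/kg = $5.97.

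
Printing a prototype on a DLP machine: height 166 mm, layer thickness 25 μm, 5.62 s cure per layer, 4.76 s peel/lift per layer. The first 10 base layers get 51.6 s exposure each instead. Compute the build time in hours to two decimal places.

Number of layers: 166 / 0.025 → 6640 (rounded up).
Burn-in layers: 10 × (51.6 + 4.76) → 563.6 s.
Remaining layers = 6630 × (5.62 + 4.76) = 68819.4 s.
Total = 563.6 + 68819.4 = 69383 s = 19.27 hours.

19.27 hours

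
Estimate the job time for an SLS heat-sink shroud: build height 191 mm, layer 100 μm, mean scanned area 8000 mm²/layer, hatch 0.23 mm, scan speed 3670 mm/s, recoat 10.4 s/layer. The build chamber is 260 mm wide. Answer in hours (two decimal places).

Layer count = ceil(191 / 0.1) = 1910.
Scan path per layer = 8000 / 0.23 = 34782.6 mm.
Scan time per layer: 34782.6 / 3670 → 9.4775 s.
Time per layer = 9.4775 + 10.4, so 19.8775 s.
1910 layers × 19.8775 s/layer = 37966.025 s, i.e. 10.55 hours.

10.55 hours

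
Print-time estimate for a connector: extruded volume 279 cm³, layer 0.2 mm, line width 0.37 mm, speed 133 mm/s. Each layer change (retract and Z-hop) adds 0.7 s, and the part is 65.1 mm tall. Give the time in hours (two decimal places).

7.94 hours

Bead cross-section = 0.2 × 0.37 = 0.074 mm².
Total extruded path = 279000/0.074 = 3770270.3 mm.
Time extruding = 3770270.3 / 133, so 28347.9 s.
Number of layers: 65.1 / 0.2 → 326 (rounded up).
Non-print overhead = 326 × 0.7, so 228.2 s.
Altogether 28347.9 + 228.2 = 28576.1 s, i.e. 7.94 hours.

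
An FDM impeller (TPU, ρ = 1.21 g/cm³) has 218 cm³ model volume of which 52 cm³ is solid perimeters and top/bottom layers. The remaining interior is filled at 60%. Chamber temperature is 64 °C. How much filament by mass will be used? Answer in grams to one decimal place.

Interior volume = 218 − 52 = 166 cm³.
Infill volume = 0.60 × 166 = 99.6 cm³.
Total extruded: 52 + 99.6 → 151.6 cm³.
Mass = 151.6 × 1.21, so 183.436 g.

183.4 g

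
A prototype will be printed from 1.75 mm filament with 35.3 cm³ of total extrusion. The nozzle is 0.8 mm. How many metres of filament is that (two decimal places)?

14.68 m

Cross-section of 1.75 mm filament: π·(1.75/2)² = 2.4053 mm².
L = 35300 mm³ / 2.4053 mm² = 14675.92 mm, i.e. 14.68 m.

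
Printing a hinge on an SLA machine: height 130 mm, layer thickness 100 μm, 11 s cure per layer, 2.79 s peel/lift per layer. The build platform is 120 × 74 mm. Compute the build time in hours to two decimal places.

Layers = ⌈130/0.1⌉ = 1300.
Per-layer time = 11 + 2.79 = 13.79 s.
Total = 1300 × 13.79 = 17927 s = 4.98 hours.

4.98 hours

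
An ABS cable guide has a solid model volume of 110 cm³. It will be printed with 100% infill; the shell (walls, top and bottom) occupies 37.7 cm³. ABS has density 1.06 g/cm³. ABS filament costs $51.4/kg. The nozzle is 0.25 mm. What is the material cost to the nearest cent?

$5.99

Infill region = 110 − 37.7, so 72.3 cm³.
Infill volume = 1.00 × 72.3, so 72.3 cm³.
Total printed volume = 37.7 + 72.3 = 110 cm³.
Mass: 110 × 1.06 → 116.6 g.
At $51.4/kg: 116.6/1000 × 51.4 = $5.99.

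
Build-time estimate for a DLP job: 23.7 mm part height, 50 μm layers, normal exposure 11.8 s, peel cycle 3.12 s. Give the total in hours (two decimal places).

Layer count = ceil(23.7 / 0.05) = 474.
Cycle time: 11.8 + 3.12 → 14.92 s.
Total = 474 × 14.92 = 7072.08 s = 1.96 hours.

1.96 hours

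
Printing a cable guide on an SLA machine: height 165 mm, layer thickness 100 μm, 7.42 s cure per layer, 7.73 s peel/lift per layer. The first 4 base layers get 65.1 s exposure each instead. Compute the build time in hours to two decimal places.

7.01 hours

Layers = ⌈165/0.1⌉ = 1650.
Burn-in layers: 4 × (65.1 + 7.73) → 291.32 s.
Normal layers = 1646 × (7.42 + 7.73), so 24936.9 s.
Sum: 291.32 + 24936.9 = 25228.22 s → 7.01 hours.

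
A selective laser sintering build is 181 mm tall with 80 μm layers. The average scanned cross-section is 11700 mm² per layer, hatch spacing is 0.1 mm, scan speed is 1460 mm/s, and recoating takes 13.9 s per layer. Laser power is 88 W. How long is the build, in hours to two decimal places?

59.11 hours

Number of layers: 181 / 0.08 → 2263 (rounded up).
Per-layer scan distance = 11700 / 0.1, so 117000 mm.
Laser time per layer: 117000 / 1460 → 80.137 s.
Time per layer: 80.137 + 13.9 → 94.037 s.
2263 layers × 94.037 s/layer = 212805.731 s, i.e. 59.11 hours.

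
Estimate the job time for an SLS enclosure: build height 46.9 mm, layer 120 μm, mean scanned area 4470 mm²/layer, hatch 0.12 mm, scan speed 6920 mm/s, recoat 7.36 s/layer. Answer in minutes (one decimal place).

83.0 minutes

Layers = ⌈46.9/0.12⌉ = 391.
Scan path per layer = 4470 / 0.12, so 37250 mm.
Per-layer scan time = 37250 / 6920, so 5.3829 s.
Per-layer time = 5.3829 + 7.36, so 12.7429 s.
391 layers × 12.7429 s/layer = 4982.4739 s, i.e. 83.0 minutes.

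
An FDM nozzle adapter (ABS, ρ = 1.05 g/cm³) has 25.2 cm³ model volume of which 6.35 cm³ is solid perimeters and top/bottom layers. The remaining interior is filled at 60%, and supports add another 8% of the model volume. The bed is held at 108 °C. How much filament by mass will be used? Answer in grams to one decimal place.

Interior volume: 25.2 − 6.35 → 18.85 cm³.
Deposited infill: 0.60 × 18.85 → 11.31 cm³.
Support = 0.08 × 25.2 = 2.016 cm³.
Deposited volume = 6.35 + 11.31 + 2.016, so 19.676 cm³.
Mass = 19.676 × 1.05, so 20.6598 g.

20.7 g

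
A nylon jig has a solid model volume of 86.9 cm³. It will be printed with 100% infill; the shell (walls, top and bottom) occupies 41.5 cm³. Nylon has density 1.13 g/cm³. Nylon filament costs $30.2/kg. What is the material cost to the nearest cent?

Infill region = 86.9 − 41.5, so 45.4 cm³.
Infill volume = 1.00 × 45.4, so 45.4 cm³.
Deposited volume = 41.5 + 45.4, so 86.9 cm³.
Mass = 86.9 × 1.13 = 98.197 g.
Cost = 98.197 g / 1000 × $30.2/kg = $2.97.

$2.97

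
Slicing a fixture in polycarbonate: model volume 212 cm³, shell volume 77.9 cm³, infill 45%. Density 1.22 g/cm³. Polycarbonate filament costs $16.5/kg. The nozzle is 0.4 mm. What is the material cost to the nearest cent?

$2.78

Infill region = 212 − 77.9, so 134.1 cm³.
Infill volume: 0.45 × 134.1 → 60.345 cm³.
Total extruded = 77.9 + 60.345 = 138.245 cm³.
Mass = 138.245 × 1.22 = 168.6589 g.
At $16.5/kg: 168.6589/1000 × 16.5 = $2.78.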